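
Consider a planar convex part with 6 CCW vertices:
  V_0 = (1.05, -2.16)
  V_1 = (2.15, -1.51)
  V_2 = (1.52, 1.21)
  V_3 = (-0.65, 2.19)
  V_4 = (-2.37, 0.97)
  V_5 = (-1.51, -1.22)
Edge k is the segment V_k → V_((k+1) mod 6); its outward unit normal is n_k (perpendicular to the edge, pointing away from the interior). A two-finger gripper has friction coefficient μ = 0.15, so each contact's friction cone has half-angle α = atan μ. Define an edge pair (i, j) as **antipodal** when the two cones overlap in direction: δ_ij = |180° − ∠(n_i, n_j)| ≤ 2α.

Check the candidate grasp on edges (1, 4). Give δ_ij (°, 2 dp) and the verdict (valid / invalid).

α = atan 0.15 = 8.53°;  2α = 17.06°
edge 1: e_1 = (-0.63, +2.72);  n_1 = (+0.9742, +0.2256)
edge 4: e_4 = (+0.86, -2.19);  n_4 = (-0.9308, -0.3655)
∠(n_1, n_4) = 171.60°
δ = |180° − 171.60°| = 8.40°
8.40° ≤ 2α = 17.06°  →  valid

δ = 8.40°, valid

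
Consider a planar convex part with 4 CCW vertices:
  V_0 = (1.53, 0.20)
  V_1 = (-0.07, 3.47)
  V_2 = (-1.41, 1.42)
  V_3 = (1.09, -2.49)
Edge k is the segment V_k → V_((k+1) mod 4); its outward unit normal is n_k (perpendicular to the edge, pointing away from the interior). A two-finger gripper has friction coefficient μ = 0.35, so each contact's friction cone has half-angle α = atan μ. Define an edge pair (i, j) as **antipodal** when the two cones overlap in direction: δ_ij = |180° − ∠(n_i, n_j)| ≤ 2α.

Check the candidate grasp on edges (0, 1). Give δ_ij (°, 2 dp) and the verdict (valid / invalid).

α = atan 0.35 = 19.29°;  2α = 38.58°
edge 0: e_0 = (-1.60, +3.27);  n_0 = (+0.8982, +0.4395)
edge 1: e_1 = (-1.34, -2.05);  n_1 = (-0.8370, +0.5471)
∠(n_0, n_1) = 120.76°
δ = |180° − 120.76°| = 59.24°
59.24° > 2α = 38.58°  →  invalid

δ = 59.24°, invalid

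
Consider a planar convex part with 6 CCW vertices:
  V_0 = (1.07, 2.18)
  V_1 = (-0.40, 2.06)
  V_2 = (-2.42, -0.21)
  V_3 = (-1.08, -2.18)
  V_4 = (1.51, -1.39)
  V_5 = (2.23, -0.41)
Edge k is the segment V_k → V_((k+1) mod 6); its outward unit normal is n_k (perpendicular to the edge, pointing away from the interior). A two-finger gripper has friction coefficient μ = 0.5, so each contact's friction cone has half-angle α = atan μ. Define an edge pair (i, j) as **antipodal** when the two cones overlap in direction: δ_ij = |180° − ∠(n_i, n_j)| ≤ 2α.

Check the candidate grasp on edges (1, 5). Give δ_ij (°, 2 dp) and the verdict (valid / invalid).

α = atan 0.5 = 26.57°;  2α = 53.13°
edge 1: e_1 = (-2.02, -2.27);  n_1 = (-0.7470, +0.6648)
edge 5: e_5 = (-1.16, +2.59);  n_5 = (+0.9126, +0.4088)
∠(n_1, n_5) = 114.21°
δ = |180° − 114.21°| = 65.79°
65.79° > 2α = 53.13°  →  invalid

δ = 65.79°, invalid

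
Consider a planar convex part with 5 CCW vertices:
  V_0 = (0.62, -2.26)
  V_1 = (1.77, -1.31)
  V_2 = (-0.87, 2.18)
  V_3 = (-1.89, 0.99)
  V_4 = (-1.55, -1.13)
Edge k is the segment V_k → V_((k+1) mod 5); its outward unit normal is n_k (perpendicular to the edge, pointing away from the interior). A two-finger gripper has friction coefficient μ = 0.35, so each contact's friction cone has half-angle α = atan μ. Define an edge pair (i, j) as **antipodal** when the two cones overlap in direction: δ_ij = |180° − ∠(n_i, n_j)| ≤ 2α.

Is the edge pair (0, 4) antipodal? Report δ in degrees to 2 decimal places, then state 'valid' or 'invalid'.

δ = 112.93°, invalid

α = atan 0.35 = 19.29°;  2α = 38.58°
edge 0: e_0 = (+1.15, +0.95);  n_0 = (+0.6369, -0.7710)
edge 4: e_4 = (+2.17, -1.13);  n_4 = (-0.4619, -0.8869)
∠(n_0, n_4) = 67.07°
δ = |180° − 67.07°| = 112.93°
112.93° > 2α = 38.58°  →  invalid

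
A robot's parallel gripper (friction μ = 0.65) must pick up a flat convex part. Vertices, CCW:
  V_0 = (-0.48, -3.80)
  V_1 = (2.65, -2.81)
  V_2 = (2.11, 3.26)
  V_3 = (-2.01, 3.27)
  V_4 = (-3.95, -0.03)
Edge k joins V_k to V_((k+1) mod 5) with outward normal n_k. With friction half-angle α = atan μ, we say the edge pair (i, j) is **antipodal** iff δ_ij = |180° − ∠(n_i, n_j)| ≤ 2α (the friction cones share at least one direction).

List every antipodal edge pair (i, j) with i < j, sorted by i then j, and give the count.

α = atan 0.65 = 33.02°;  2α = 66.05°
n_0 = (+0.3016, -0.9534)
n_1 = (+0.9961, +0.0886)
n_2 = (+0.0024, +1.0000)
n_3 = (-0.8621, +0.5068)
n_4 = (-0.7358, -0.6772)
  (0,1): δ = 102.47°  ·
  (0,2): δ = 17.69°  ✓
  (0,3): δ = 42.00°  ✓
  (0,4): δ = 115.08°  ·
  (1,2): δ = 95.22°  ·
  (1,3): δ = 35.53°  ✓
  (1,4): δ = 37.54°  ✓
  (2,3): δ = 120.31°  ·
  (2,4): δ = 47.23°  ✓
  (3,4): δ = 106.92°  ·
antipodal pairs: 5

count = 5; pairs: (0,2), (0,3), (1,3), (1,4), (2,4)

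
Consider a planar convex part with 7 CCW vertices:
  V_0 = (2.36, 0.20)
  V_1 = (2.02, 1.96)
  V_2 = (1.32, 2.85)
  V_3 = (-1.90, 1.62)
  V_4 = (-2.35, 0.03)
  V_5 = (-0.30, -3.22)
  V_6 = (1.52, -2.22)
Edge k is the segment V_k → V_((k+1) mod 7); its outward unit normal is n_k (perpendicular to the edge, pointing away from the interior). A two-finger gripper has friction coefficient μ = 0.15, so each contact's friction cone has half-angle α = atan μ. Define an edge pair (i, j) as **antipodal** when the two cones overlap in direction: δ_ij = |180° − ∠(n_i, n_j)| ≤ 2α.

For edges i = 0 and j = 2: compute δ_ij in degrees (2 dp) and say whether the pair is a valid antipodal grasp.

α = atan 0.15 = 8.53°;  2α = 17.06°
edge 0: e_0 = (-0.34, +1.76);  n_0 = (+0.9818, +0.1897)
edge 2: e_2 = (-3.22, -1.23);  n_2 = (-0.3568, +0.9342)
∠(n_0, n_2) = 99.97°
δ = |180° − 99.97°| = 80.03°
80.03° > 2α = 17.06°  →  invalid

δ = 80.03°, invalid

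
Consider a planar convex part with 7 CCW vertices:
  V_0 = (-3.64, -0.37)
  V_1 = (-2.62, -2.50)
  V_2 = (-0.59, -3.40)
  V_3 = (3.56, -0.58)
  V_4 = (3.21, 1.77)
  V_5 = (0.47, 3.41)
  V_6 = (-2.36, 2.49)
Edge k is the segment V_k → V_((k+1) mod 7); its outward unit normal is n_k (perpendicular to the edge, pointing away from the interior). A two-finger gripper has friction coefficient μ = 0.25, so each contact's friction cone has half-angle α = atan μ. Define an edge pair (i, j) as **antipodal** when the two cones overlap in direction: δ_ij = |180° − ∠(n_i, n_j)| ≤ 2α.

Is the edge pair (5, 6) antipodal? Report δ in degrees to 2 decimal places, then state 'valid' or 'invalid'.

δ = 132.12°, invalid

α = atan 0.25 = 14.04°;  2α = 28.07°
edge 5: e_5 = (-2.83, -0.92);  n_5 = (-0.3092, +0.9510)
edge 6: e_6 = (-1.28, -2.86);  n_6 = (-0.9128, +0.4085)
∠(n_5, n_6) = 47.88°
δ = |180° − 47.88°| = 132.12°
132.12° > 2α = 28.07°  →  invalid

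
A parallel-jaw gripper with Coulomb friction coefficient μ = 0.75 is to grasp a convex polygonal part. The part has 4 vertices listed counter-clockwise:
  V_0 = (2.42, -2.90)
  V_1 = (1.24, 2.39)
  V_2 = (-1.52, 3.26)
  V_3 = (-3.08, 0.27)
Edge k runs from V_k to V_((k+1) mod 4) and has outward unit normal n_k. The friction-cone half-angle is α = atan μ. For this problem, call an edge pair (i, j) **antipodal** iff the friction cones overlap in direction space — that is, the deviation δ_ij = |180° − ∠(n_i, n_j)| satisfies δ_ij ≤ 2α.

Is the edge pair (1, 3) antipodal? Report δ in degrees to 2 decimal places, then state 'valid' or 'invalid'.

α = atan 0.75 = 36.87°;  2α = 73.74°
edge 1: e_1 = (-2.76, +0.87);  n_1 = (+0.3006, +0.9537)
edge 3: e_3 = (+5.50, -3.17);  n_3 = (-0.4994, -0.8664)
∠(n_1, n_3) = 167.54°
δ = |180° − 167.54°| = 12.46°
12.46° ≤ 2α = 73.74°  →  valid

δ = 12.46°, valid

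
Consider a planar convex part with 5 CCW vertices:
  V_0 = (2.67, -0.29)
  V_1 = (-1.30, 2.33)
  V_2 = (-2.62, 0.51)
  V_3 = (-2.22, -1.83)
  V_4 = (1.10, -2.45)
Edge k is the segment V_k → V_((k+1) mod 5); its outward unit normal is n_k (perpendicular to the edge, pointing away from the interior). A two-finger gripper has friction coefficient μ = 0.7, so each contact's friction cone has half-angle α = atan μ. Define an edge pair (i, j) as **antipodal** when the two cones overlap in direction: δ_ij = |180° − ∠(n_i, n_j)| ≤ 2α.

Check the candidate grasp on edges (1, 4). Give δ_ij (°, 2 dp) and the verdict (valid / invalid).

δ = 0.06°, valid

α = atan 0.7 = 34.99°;  2α = 69.98°
edge 1: e_1 = (-1.32, -1.82);  n_1 = (-0.8095, +0.5871)
edge 4: e_4 = (+1.57, +2.16);  n_4 = (+0.8089, -0.5879)
∠(n_1, n_4) = 179.94°
δ = |180° − 179.94°| = 0.06°
0.06° ≤ 2α = 69.98°  →  valid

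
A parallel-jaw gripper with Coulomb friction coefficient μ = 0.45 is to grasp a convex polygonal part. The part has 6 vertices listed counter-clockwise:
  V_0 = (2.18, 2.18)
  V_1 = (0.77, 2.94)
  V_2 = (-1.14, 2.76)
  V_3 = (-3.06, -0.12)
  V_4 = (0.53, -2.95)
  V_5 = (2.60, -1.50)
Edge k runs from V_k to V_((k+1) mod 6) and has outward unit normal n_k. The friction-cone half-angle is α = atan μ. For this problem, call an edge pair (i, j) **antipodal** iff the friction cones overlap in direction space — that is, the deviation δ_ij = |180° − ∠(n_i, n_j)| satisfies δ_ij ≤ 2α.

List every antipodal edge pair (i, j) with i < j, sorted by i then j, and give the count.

α = atan 0.45 = 24.23°;  2α = 48.46°
n_0 = (+0.4745, +0.8803)
n_1 = (-0.0938, +0.9956)
n_2 = (-0.8321, +0.5547)
n_3 = (-0.6191, -0.7853)
n_4 = (+0.5737, -0.8190)
n_5 = (+0.9936, +0.1134)
  (0,1): δ = 146.29°  ·
  (0,2): δ = 95.37°  ·
  (0,3): δ = 9.92°  ✓
  (0,4): δ = 63.34°  ·
  (0,5): δ = 124.84°  ·
  (1,2): δ = 129.07°  ·
  (1,3): δ = 43.63°  ✓
  (1,4): δ = 29.63°  ✓
  (1,5): δ = 91.13°  ·
  (2,3): δ = 94.56°  ·
  (2,4): δ = 21.30°  ✓
  (2,5): δ = 40.20°  ✓
  (3,4): δ = 106.74°  ·
  (3,5): δ = 45.24°  ✓
  (4,5): δ = 118.50°  ·
antipodal pairs: 6

count = 6; pairs: (0,3), (1,3), (1,4), (2,4), (2,5), (3,5)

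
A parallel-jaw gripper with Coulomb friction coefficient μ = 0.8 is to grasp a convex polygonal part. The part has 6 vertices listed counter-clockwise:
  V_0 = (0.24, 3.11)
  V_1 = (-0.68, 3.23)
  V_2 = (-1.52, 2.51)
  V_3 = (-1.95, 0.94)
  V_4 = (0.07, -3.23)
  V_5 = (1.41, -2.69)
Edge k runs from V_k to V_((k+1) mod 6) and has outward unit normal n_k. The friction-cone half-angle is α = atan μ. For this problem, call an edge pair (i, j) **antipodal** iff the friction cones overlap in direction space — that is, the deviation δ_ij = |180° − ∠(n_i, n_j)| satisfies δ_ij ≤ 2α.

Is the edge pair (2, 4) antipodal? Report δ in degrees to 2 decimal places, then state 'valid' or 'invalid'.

δ = 52.73°, valid

α = atan 0.8 = 38.66°;  2α = 77.32°
edge 2: e_2 = (-0.43, -1.57);  n_2 = (-0.9645, +0.2642)
edge 4: e_4 = (+1.34, +0.54);  n_4 = (+0.3738, -0.9275)
∠(n_2, n_4) = 127.27°
δ = |180° − 127.27°| = 52.73°
52.73° ≤ 2α = 77.32°  →  valid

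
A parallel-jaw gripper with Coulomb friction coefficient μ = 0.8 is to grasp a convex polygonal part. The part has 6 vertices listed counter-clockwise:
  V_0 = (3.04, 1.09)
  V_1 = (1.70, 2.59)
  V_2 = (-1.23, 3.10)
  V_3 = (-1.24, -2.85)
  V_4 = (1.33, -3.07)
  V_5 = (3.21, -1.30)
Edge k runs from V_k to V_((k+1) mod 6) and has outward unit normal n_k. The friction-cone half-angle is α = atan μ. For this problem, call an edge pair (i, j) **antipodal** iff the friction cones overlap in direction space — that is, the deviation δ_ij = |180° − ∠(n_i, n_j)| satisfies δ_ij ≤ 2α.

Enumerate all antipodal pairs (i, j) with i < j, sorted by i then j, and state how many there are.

α = atan 0.8 = 38.66°;  2α = 77.32°
n_0 = (+0.7458, +0.6662)
n_1 = (+0.1715, +0.9852)
n_2 = (-1.0000, +0.0017)
n_3 = (-0.0853, -0.9964)
n_4 = (+0.6855, -0.7281)
n_5 = (+0.9975, +0.0710)
  (0,1): δ = 141.65°  ·
  (0,2): δ = 41.87°  ✓
  (0,3): δ = 43.33°  ✓
  (0,4): δ = 91.50°  ·
  (0,5): δ = 142.29°  ·
  (1,2): δ = 80.22°  ·
  (1,3): δ = 4.98°  ✓
  (1,4): δ = 53.15°  ✓
  (1,5): δ = 103.94°  ·
  (2,3): δ = 94.80°  ·
  (2,4): δ = 46.63°  ✓
  (2,5): δ = 4.16°  ✓
  (3,4): δ = 131.83°  ·
  (3,5): δ = 81.04°  ·
  (4,5): δ = 129.21°  ·
antipodal pairs: 6

count = 6; pairs: (0,2), (0,3), (1,3), (1,4), (2,4), (2,5)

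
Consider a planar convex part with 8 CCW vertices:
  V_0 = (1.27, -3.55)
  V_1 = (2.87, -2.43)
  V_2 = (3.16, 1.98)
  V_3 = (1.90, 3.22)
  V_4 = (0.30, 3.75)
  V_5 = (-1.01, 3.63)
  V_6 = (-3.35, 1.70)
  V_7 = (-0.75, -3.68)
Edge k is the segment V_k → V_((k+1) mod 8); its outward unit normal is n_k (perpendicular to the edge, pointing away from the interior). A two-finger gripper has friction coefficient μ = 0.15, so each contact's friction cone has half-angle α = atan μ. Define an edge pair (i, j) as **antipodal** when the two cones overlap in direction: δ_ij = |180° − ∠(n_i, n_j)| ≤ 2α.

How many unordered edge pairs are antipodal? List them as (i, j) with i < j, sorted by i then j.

count = 2; pairs: (0,5), (4,7)

α = atan 0.15 = 8.53°;  2α = 17.06°
n_0 = (+0.5735, -0.8192)
n_1 = (+0.9978, -0.0656)
n_2 = (+0.7014, +0.7127)
n_3 = (+0.3144, +0.9493)
n_4 = (-0.0912, +0.9958)
n_5 = (-0.6363, +0.7715)
n_6 = (-0.9004, -0.4351)
n_7 = (+0.0642, -0.9979)
  (0,1): δ = 128.75°  ·
  (0,2): δ = 79.53°  ·
  (0,3): δ = 53.32°  ·
  (0,4): δ = 29.76°  ·
  (0,5): δ = 4.52°  ✓
  (0,6): δ = 80.80°  ·
  (0,7): δ = 148.69°  ·
  (1,2): δ = 130.78°  ·
  (1,3): δ = 104.57°  ·
  (1,4): δ = 81.00°  ·
  (1,5): δ = 46.72°  ·
  (1,6): δ = 29.56°  ·
  (1,7): δ = 97.44°  ·
  (2,3): δ = 153.79°  ·
  (2,4): δ = 130.22°  ·
  (2,5): δ = 95.94°  ·
  (2,6): δ = 19.67°  ·
  (2,7): δ = 48.22°  ·
  (3,4): δ = 156.44°  ·
  (3,5): δ = 122.16°  ·
  (3,6): δ = 45.88°  ·
  (3,7): δ = 22.01°  ·
  (4,5): δ = 145.72°  ·
  (4,6): δ = 69.44°  ·
  (4,7): δ = 1.55°  ✓
  (5,6): δ = 103.72°  ·
  (5,7): δ = 35.83°  ·
  (6,7): δ = 112.11°  ·
antipodal pairs: 2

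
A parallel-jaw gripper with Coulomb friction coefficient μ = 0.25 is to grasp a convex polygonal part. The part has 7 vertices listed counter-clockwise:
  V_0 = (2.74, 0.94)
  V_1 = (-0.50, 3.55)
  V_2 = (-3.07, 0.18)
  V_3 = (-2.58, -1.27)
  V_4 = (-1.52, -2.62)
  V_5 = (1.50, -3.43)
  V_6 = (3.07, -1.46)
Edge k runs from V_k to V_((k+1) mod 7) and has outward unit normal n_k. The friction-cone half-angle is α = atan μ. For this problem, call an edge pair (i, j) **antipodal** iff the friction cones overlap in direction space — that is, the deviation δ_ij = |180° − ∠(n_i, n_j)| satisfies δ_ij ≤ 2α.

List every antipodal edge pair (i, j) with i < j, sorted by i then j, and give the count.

α = atan 0.25 = 14.04°;  2α = 28.07°
n_0 = (+0.6273, +0.7788)
n_1 = (-0.7952, +0.6064)
n_2 = (-0.9474, -0.3201)
n_3 = (-0.7865, -0.6176)
n_4 = (-0.2591, -0.9659)
n_5 = (+0.7820, -0.6232)
n_6 = (+0.9907, +0.1362)
  (0,1): δ = 88.48°  ·
  (0,2): δ = 32.47°  ·
  (0,3): δ = 13.01°  ✓
  (0,4): δ = 23.84°  ✓
  (0,5): δ = 90.30°  ·
  (0,6): δ = 136.68°  ·
  (1,2): δ = 124.00°  ·
  (1,3): δ = 104.53°  ·
  (1,4): δ = 67.68°  ·
  (1,5): δ = 1.22°  ✓
  (1,6): δ = 45.16°  ·
  (2,3): δ = 160.53°  ·
  (2,4): δ = 123.69°  ·
  (2,5): δ = 57.22°  ·
  (2,6): δ = 10.84°  ✓
  (3,4): δ = 143.15°  ·
  (3,5): δ = 76.69°  ·
  (3,6): δ = 30.31°  ·
  (4,5): δ = 113.54°  ·
  (4,6): δ = 67.16°  ·
  (5,6): δ = 133.62°  ·
antipodal pairs: 4

count = 4; pairs: (0,3), (0,4), (1,5), (2,6)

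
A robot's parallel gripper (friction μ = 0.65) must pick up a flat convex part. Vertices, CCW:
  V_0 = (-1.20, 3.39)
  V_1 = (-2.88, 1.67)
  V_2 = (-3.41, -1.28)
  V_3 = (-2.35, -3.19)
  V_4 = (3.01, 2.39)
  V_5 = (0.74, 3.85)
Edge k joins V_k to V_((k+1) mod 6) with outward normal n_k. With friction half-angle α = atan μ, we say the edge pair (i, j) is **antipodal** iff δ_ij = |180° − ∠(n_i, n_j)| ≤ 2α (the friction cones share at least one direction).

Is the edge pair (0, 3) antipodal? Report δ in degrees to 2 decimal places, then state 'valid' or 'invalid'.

α = atan 0.65 = 33.02°;  2α = 66.05°
edge 0: e_0 = (-1.68, -1.72);  n_0 = (-0.7154, +0.6987)
edge 3: e_3 = (+5.36, +5.58);  n_3 = (+0.7212, -0.6927)
∠(n_0, n_3) = 179.52°
δ = |180° − 179.52°| = 0.48°
0.48° ≤ 2α = 66.05°  →  valid

δ = 0.48°, valid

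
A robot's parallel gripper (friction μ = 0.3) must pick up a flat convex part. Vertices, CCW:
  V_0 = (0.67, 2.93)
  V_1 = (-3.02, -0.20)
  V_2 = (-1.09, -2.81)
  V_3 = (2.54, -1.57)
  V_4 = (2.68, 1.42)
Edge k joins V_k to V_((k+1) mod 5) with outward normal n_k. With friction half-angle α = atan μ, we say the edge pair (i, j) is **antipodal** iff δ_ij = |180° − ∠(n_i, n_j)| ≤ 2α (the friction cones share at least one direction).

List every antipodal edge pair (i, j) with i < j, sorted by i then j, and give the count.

α = atan 0.3 = 16.70°;  2α = 33.40°
n_0 = (-0.6469, +0.7626)
n_1 = (-0.8040, -0.5946)
n_2 = (+0.3233, -0.9463)
n_3 = (+0.9989, -0.0468)
n_4 = (+0.6006, +0.7995)
  (0,1): δ = 93.82°  ·
  (0,2): δ = 21.45°  ✓
  (0,3): δ = 47.01°  ·
  (0,4): δ = 102.78°  ·
  (1,2): δ = 107.62°  ·
  (1,3): δ = 39.16°  ·
  (1,4): δ = 16.60°  ✓
  (2,3): δ = 111.54°  ·
  (2,4): δ = 55.78°  ·
  (3,4): δ = 124.23°  ·
antipodal pairs: 2

count = 2; pairs: (0,2), (1,4)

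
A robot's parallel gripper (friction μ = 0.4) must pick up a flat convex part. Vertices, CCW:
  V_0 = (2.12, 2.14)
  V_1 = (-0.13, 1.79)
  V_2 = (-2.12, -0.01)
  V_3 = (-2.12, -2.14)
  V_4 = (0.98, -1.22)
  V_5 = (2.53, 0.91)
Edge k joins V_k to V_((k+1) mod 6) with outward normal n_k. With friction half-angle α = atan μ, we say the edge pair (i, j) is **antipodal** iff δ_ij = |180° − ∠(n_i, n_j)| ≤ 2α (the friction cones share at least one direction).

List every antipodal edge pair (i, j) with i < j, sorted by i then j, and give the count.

count = 5; pairs: (0,3), (1,3), (1,4), (2,4), (2,5)

α = atan 0.4 = 21.80°;  2α = 43.60°
n_0 = (-0.1537, +0.9881)
n_1 = (-0.6708, +0.7416)
n_2 = (-1.0000, -0.0000)
n_3 = (+0.2845, -0.9587)
n_4 = (+0.8086, -0.5884)
n_5 = (+0.9487, +0.3162)
  (0,1): δ = 146.71°  ·
  (0,2): δ = 98.84°  ·
  (0,3): δ = 7.69°  ✓
  (0,4): δ = 45.11°  ·
  (0,5): δ = 99.59°  ·
  (1,2): δ = 132.13°  ·
  (1,3): δ = 25.60°  ✓
  (1,4): δ = 11.83°  ✓
  (1,5): δ = 66.30°  ·
  (2,3): δ = 73.47°  ·
  (2,4): δ = 36.04°  ✓
  (2,5): δ = 18.43°  ✓
  (3,4): δ = 142.57°  ·
  (3,5): δ = 88.09°  ·
  (4,5): δ = 125.52°  ·
antipodal pairs: 5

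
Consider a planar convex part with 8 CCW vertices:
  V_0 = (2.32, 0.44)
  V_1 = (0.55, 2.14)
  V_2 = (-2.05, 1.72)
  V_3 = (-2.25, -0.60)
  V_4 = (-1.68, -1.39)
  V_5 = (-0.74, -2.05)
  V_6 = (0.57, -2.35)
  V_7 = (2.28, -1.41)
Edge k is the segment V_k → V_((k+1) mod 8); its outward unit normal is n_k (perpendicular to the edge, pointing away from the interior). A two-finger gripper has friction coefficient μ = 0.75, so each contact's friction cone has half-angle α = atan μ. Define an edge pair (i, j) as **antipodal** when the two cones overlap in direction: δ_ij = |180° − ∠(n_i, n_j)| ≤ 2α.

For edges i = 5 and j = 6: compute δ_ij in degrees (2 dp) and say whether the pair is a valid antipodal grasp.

δ = 138.30°, invalid

α = atan 0.75 = 36.87°;  2α = 73.74°
edge 5: e_5 = (+1.31, -0.30);  n_5 = (-0.2232, -0.9748)
edge 6: e_6 = (+1.71, +0.94);  n_6 = (+0.4817, -0.8763)
∠(n_5, n_6) = 41.70°
δ = |180° − 41.70°| = 138.30°
138.30° > 2α = 73.74°  →  invalid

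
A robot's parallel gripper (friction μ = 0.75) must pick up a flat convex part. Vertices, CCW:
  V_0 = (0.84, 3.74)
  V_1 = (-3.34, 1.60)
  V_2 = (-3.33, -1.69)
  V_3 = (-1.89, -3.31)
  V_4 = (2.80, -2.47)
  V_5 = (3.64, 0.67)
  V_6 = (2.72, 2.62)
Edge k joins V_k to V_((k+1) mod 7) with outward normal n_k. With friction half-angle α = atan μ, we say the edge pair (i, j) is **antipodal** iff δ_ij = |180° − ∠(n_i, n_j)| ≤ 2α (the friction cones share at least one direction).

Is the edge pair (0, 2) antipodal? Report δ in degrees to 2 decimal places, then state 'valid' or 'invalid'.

α = atan 0.75 = 36.87°;  2α = 73.74°
edge 0: e_0 = (-4.18, -2.14);  n_0 = (-0.4557, +0.8901)
edge 2: e_2 = (+1.44, -1.62);  n_2 = (-0.7474, -0.6644)
∠(n_0, n_2) = 104.52°
δ = |180° − 104.52°| = 75.48°
75.48° > 2α = 73.74°  →  invalid

δ = 75.48°, invalid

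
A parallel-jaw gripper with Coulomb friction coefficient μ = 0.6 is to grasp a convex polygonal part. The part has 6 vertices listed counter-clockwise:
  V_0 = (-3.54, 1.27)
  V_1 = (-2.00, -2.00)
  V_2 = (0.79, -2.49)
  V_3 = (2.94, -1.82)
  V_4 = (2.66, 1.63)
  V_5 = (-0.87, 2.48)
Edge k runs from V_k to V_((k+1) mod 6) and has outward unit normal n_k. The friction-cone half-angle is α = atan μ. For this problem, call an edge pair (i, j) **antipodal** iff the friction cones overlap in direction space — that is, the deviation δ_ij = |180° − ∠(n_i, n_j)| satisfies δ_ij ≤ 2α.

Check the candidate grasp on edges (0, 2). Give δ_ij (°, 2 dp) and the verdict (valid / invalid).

δ = 97.91°, invalid

α = atan 0.6 = 30.96°;  2α = 61.93°
edge 0: e_0 = (+1.54, -3.27);  n_0 = (-0.9047, -0.4261)
edge 2: e_2 = (+2.15, +0.67);  n_2 = (+0.2975, -0.9547)
∠(n_0, n_2) = 82.09°
δ = |180° − 82.09°| = 97.91°
97.91° > 2α = 61.93°  →  invalid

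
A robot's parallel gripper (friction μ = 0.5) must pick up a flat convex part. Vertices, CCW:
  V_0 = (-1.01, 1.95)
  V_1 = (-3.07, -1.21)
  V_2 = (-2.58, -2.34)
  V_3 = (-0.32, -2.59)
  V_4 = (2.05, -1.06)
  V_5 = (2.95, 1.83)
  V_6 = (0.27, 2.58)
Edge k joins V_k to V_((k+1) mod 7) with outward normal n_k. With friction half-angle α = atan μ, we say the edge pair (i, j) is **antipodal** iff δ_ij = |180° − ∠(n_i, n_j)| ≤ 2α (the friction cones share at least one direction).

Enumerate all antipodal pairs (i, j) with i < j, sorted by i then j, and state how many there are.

α = atan 0.5 = 26.57°;  2α = 53.13°
n_0 = (-0.8377, +0.5461)
n_1 = (-0.9175, -0.3978)
n_2 = (-0.1099, -0.9939)
n_3 = (+0.5424, -0.8401)
n_4 = (+0.9548, -0.2973)
n_5 = (+0.2695, +0.9630)
n_6 = (-0.4416, +0.8972)
  (0,1): δ = 123.46°  ·
  (0,2): δ = 63.21°  ·
  (0,3): δ = 24.05°  ✓
  (0,4): δ = 15.80°  ✓
  (0,5): δ = 107.47°  ·
  (0,6): δ = 149.31°  ·
  (1,2): δ = 119.76°  ·
  (1,3): δ = 80.60°  ·
  (1,4): δ = 40.74°  ✓
  (1,5): δ = 50.92°  ✓
  (1,6): δ = 92.76°  ·
  (2,3): δ = 140.84°  ·
  (2,4): δ = 100.99°  ·
  (2,5): δ = 9.32°  ✓
  (2,6): δ = 32.52°  ✓
  (3,4): δ = 140.14°  ·
  (3,5): δ = 48.48°  ✓
  (3,6): δ = 6.64°  ✓
  (4,5): δ = 88.34°  ·
  (4,6): δ = 46.50°  ✓
  (5,6): δ = 138.16°  ·
antipodal pairs: 9

count = 9; pairs: (0,3), (0,4), (1,4), (1,5), (2,5), (2,6), (3,5), (3,6), (4,6)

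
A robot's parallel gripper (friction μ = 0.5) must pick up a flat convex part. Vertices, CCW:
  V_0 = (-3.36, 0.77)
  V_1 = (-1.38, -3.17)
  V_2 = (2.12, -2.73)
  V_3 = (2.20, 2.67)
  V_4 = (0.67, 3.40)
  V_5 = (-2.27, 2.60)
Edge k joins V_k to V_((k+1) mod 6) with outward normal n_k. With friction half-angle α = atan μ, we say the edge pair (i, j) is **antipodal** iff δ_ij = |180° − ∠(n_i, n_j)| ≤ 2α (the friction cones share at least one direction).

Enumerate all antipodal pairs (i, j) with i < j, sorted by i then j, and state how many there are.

α = atan 0.5 = 26.57°;  2α = 53.13°
n_0 = (-0.8935, -0.4490)
n_1 = (+0.1247, -0.9922)
n_2 = (+0.9999, -0.0148)
n_3 = (+0.4306, +0.9025)
n_4 = (-0.2626, +0.9649)
n_5 = (-0.8591, +0.5117)
  (0,1): δ = 109.52°  ·
  (0,2): δ = 27.53°  ✓
  (0,3): δ = 37.81°  ✓
  (0,4): δ = 78.54°  ·
  (0,5): δ = 122.54°  ·
  (1,2): δ = 98.01°  ·
  (1,3): δ = 32.67°  ✓
  (1,4): δ = 8.06°  ✓
  (1,5): δ = 52.06°  ✓
  (2,3): δ = 114.66°  ·
  (2,4): δ = 73.93°  ·
  (2,5): δ = 29.93°  ✓
  (3,4): δ = 139.27°  ·
  (3,5): δ = 95.27°  ·
  (4,5): δ = 136.00°  ·
antipodal pairs: 6

count = 6; pairs: (0,2), (0,3), (1,3), (1,4), (1,5), (2,5)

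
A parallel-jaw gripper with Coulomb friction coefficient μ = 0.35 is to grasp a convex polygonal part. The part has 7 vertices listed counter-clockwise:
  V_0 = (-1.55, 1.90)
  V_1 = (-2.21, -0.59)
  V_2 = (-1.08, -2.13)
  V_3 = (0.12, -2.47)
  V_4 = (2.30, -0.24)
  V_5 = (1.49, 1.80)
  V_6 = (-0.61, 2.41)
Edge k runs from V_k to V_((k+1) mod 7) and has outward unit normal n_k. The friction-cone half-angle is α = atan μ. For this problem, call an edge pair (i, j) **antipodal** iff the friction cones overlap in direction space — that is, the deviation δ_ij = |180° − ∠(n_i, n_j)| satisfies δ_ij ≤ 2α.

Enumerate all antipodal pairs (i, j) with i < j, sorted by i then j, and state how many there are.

count = 6; pairs: (0,3), (0,4), (1,4), (1,5), (2,5), (3,6)

α = atan 0.35 = 19.29°;  2α = 38.58°
n_0 = (-0.9666, +0.2562)
n_1 = (-0.8062, -0.5916)
n_2 = (-0.2726, -0.9621)
n_3 = (+0.7151, -0.6990)
n_4 = (+0.9294, +0.3690)
n_5 = (+0.2789, +0.9603)
n_6 = (-0.4769, +0.8790)
  (0,1): δ = 128.88°  ·
  (0,2): δ = 90.97°  ·
  (0,3): δ = 29.50°  ✓
  (0,4): δ = 36.50°  ✓
  (0,5): δ = 88.65°  ·
  (0,6): δ = 133.33°  ·
  (1,2): δ = 142.09°  ·
  (1,3): δ = 80.62°  ·
  (1,4): δ = 14.61°  ✓
  (1,5): δ = 37.53°  ✓
  (1,6): δ = 82.21°  ·
  (2,3): δ = 118.53°  ·
  (2,4): δ = 52.52°  ·
  (2,5): δ = 0.38°  ✓
  (2,6): δ = 44.30°  ·
  (3,4): δ = 113.99°  ·
  (3,5): δ = 61.85°  ·
  (3,6): δ = 17.17°  ✓
  (4,5): δ = 127.85°  ·
  (4,6): δ = 83.17°  ·
  (5,6): δ = 135.32°  ·
antipodal pairs: 6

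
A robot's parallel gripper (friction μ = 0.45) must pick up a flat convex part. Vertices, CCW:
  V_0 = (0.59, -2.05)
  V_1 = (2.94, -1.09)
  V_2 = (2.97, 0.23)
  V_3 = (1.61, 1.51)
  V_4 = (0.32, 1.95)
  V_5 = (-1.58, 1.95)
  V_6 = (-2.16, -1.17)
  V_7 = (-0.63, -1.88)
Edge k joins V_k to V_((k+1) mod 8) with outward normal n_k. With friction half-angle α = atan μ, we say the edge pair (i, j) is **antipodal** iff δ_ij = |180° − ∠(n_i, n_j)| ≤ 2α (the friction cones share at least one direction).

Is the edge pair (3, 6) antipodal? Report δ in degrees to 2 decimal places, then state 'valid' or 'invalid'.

α = atan 0.45 = 24.23°;  2α = 48.46°
edge 3: e_3 = (-1.29, +0.44);  n_3 = (+0.3228, +0.9465)
edge 6: e_6 = (+1.53, -0.71);  n_6 = (-0.4209, -0.9071)
∠(n_3, n_6) = 173.94°
δ = |180° − 173.94°| = 6.06°
6.06° ≤ 2α = 48.46°  →  valid

δ = 6.06°, valid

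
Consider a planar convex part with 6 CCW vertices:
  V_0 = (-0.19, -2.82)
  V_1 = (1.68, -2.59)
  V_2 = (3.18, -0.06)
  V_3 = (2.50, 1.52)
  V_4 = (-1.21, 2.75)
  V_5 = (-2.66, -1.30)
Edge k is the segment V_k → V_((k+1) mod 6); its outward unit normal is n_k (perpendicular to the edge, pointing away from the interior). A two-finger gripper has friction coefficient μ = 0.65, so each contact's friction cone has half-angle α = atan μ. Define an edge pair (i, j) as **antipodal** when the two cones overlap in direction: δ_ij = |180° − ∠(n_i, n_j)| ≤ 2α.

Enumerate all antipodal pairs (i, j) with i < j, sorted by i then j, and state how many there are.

count = 6; pairs: (0,3), (0,4), (1,4), (2,4), (2,5), (3,5)

α = atan 0.65 = 33.02°;  2α = 66.05°
n_0 = (+0.1221, -0.9925)
n_1 = (+0.8602, -0.5100)
n_2 = (+0.9185, +0.3953)
n_3 = (+0.3147, +0.9492)
n_4 = (-0.9415, +0.3371)
n_5 = (-0.5241, -0.8517)
  (0,1): δ = 127.67°  ·
  (0,2): δ = 73.73°  ·
  (0,3): δ = 25.35°  ✓
  (0,4): δ = 63.29°  ✓
  (0,5): δ = 141.38°  ·
  (1,2): δ = 126.05°  ·
  (1,3): δ = 77.68°  ·
  (1,4): δ = 10.96°  ✓
  (1,5): δ = 89.06°  ·
  (2,3): δ = 131.63°  ·
  (2,4): δ = 42.98°  ✓
  (2,5): δ = 35.11°  ✓
  (3,4): δ = 91.36°  ·
  (3,5): δ = 13.27°  ✓
  (4,5): δ = 101.91°  ·
antipodal pairs: 6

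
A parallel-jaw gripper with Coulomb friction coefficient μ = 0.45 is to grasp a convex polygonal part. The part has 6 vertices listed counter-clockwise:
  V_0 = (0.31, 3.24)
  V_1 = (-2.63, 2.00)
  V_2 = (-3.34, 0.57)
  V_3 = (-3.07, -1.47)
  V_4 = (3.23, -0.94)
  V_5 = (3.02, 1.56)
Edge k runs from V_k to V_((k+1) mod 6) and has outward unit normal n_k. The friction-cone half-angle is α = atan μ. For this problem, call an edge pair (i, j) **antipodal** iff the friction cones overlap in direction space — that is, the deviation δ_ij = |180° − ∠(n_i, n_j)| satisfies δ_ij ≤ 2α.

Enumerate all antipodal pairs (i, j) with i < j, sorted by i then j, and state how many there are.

α = atan 0.45 = 24.23°;  2α = 48.46°
n_0 = (-0.3886, +0.9214)
n_1 = (-0.8957, +0.4447)
n_2 = (-0.9914, -0.1312)
n_3 = (+0.0838, -0.9965)
n_4 = (+0.9965, +0.0837)
n_5 = (+0.5269, +0.8499)
  (0,1): δ = 139.27°  ·
  (0,2): δ = 105.33°  ·
  (0,3): δ = 18.06°  ✓
  (0,4): δ = 71.93°  ·
  (0,5): δ = 125.34°  ·
  (1,2): δ = 146.06°  ·
  (1,3): δ = 58.79°  ·
  (1,4): δ = 31.21°  ✓
  (1,5): δ = 84.61°  ·
  (2,3): δ = 92.73°  ·
  (2,4): δ = 2.74°  ✓
  (2,5): δ = 50.66°  ·
  (3,4): δ = 90.01°  ·
  (3,5): δ = 36.60°  ✓
  (4,5): δ = 126.60°  ·
antipodal pairs: 4

count = 4; pairs: (0,3), (1,4), (2,4), (3,5)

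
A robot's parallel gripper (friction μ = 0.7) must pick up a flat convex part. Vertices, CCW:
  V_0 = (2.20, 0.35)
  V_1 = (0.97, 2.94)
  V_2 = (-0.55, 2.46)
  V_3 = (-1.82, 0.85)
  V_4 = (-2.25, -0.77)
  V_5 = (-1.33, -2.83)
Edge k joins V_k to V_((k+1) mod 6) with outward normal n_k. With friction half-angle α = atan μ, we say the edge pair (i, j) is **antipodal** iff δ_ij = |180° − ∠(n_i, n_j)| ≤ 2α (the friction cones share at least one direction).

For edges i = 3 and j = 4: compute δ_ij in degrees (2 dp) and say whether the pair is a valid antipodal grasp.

δ = 141.07°, invalid

α = atan 0.7 = 34.99°;  2α = 69.98°
edge 3: e_3 = (-0.43, -1.62);  n_3 = (-0.9665, +0.2565)
edge 4: e_4 = (+0.92, -2.06);  n_4 = (-0.9131, -0.4078)
∠(n_3, n_4) = 38.93°
δ = |180° − 38.93°| = 141.07°
141.07° > 2α = 69.98°  →  invalid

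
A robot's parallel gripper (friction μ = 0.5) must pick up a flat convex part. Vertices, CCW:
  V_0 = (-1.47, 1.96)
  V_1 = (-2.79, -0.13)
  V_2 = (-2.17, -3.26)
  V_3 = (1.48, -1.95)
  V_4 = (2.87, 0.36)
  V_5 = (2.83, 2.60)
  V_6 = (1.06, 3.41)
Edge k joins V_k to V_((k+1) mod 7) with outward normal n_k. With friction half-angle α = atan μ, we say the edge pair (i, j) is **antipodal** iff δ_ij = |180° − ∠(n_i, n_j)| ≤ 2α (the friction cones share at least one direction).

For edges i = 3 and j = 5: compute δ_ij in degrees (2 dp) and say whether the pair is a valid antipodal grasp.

δ = 83.55°, invalid

α = atan 0.5 = 26.57°;  2α = 53.13°
edge 3: e_3 = (+1.39, +2.31);  n_3 = (+0.8568, -0.5156)
edge 5: e_5 = (-1.77, +0.81);  n_5 = (+0.4161, +0.9093)
∠(n_3, n_5) = 96.45°
δ = |180° − 96.45°| = 83.55°
83.55° > 2α = 53.13°  →  invalid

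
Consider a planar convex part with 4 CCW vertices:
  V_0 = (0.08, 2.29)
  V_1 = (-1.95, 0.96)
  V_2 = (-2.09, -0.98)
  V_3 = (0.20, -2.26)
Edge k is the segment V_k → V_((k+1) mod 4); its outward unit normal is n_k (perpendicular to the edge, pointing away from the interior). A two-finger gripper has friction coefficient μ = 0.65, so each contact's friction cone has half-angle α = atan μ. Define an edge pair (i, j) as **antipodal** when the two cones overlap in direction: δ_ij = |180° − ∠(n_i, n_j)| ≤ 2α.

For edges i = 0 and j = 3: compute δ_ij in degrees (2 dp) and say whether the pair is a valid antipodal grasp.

δ = 58.28°, valid

α = atan 0.65 = 33.02°;  2α = 66.05°
edge 0: e_0 = (-2.03, -1.33);  n_0 = (-0.5480, +0.8365)
edge 3: e_3 = (-0.12, +4.55);  n_3 = (+0.9997, +0.0264)
∠(n_0, n_3) = 121.72°
δ = |180° − 121.72°| = 58.28°
58.28° ≤ 2α = 66.05°  →  valid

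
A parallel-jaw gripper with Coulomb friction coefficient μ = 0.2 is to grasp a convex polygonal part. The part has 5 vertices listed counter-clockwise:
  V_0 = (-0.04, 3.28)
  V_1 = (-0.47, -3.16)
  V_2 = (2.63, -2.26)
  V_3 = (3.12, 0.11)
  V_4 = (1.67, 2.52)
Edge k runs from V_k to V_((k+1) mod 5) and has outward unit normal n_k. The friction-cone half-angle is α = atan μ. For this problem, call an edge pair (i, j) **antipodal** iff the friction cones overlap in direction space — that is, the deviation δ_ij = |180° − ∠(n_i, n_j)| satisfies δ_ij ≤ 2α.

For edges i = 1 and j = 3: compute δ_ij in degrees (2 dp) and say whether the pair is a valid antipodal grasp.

δ = 75.16°, invalid

α = atan 0.2 = 11.31°;  2α = 22.62°
edge 1: e_1 = (+3.10, +0.90);  n_1 = (+0.2788, -0.9603)
edge 3: e_3 = (-1.45, +2.41);  n_3 = (+0.8569, +0.5155)
∠(n_1, n_3) = 104.84°
δ = |180° − 104.84°| = 75.16°
75.16° > 2α = 22.62°  →  invalid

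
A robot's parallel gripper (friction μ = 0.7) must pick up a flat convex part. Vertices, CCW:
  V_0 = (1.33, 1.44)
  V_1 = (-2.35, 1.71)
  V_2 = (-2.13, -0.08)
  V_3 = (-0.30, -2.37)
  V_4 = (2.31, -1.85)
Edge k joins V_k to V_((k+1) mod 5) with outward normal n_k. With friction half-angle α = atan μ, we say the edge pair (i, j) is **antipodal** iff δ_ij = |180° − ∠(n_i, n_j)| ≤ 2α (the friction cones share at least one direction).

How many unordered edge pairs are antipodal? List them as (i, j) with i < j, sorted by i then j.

count = 4; pairs: (0,2), (0,3), (1,4), (2,4)

α = atan 0.7 = 34.99°;  2α = 69.98°
n_0 = (+0.0732, +0.9973)
n_1 = (-0.9925, -0.1220)
n_2 = (-0.7812, -0.6243)
n_3 = (+0.1954, -0.9807)
n_4 = (+0.9584, +0.2855)
  (0,1): δ = 78.80°  ·
  (0,2): δ = 47.17°  ✓
  (0,3): δ = 15.46°  ✓
  (0,4): δ = 110.78°  ·
  (1,2): δ = 148.38°  ·
  (1,3): δ = 85.74°  ·
  (1,4): δ = 9.58°  ✓
  (2,3): δ = 117.36°  ·
  (2,4): δ = 22.04°  ✓
  (3,4): δ = 84.68°  ·
antipodal pairs: 4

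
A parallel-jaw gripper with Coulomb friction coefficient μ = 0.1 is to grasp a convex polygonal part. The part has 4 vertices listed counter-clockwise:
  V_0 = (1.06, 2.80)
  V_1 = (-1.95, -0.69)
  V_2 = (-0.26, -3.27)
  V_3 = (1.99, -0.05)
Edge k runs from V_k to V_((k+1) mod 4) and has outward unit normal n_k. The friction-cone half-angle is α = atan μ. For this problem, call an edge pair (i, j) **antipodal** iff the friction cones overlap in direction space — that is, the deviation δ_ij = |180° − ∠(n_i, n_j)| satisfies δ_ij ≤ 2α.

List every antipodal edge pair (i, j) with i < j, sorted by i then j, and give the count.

count = 1; pairs: (0,2)

α = atan 0.1 = 5.71°;  2α = 11.42°
n_0 = (-0.7573, +0.6531)
n_1 = (-0.8365, -0.5479)
n_2 = (+0.8197, -0.5728)
n_3 = (+0.9507, +0.3102)
  (0,1): δ = 106.00°  ·
  (0,2): δ = 5.83°  ✓
  (0,3): δ = 58.85°  ·
  (1,2): δ = 68.17°  ·
  (1,3): δ = 15.15°  ·
  (2,3): δ = 126.98°  ·
antipodal pairs: 1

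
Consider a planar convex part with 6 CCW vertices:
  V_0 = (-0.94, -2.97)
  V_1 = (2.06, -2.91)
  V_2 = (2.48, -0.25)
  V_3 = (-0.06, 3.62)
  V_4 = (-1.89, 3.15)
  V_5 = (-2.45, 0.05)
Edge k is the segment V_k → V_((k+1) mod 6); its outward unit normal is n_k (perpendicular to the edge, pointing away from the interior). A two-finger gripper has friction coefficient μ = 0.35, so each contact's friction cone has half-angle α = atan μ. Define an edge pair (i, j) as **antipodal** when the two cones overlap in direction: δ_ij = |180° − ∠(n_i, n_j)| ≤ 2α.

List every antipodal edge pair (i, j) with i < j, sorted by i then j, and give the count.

α = atan 0.35 = 19.29°;  2α = 38.58°
n_0 = (+0.0200, -0.9998)
n_1 = (+0.9878, -0.1560)
n_2 = (+0.8360, +0.5487)
n_3 = (-0.2488, +0.9686)
n_4 = (-0.9841, +0.1778)
n_5 = (-0.8944, -0.4472)
  (0,1): δ = 100.12°  ·
  (0,2): δ = 57.87°  ·
  (0,3): δ = 13.26°  ✓
  (0,4): δ = 78.61°  ·
  (0,5): δ = 115.42°  ·
  (1,2): δ = 137.75°  ·
  (1,3): δ = 66.62°  ·
  (1,4): δ = 1.27°  ✓
  (1,5): δ = 35.54°  ✓
  (2,3): δ = 108.87°  ·
  (2,4): δ = 43.52°  ·
  (2,5): δ = 6.71°  ✓
  (3,4): δ = 114.64°  ·
  (3,5): δ = 77.84°  ·
  (4,5): δ = 143.20°  ·
antipodal pairs: 4

count = 4; pairs: (0,3), (1,4), (1,5), (2,5)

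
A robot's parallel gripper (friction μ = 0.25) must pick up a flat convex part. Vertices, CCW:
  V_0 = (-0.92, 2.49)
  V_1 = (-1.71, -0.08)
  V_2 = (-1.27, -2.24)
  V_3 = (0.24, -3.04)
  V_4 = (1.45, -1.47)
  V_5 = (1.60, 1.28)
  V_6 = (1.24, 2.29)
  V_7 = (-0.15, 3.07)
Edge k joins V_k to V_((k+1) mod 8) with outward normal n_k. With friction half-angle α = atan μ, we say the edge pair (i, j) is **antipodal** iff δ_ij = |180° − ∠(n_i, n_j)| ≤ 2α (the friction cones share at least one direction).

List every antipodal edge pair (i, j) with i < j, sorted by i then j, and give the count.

α = atan 0.25 = 14.04°;  2α = 28.07°
n_0 = (-0.9559, +0.2938)
n_1 = (-0.9799, -0.1996)
n_2 = (-0.4682, -0.8836)
n_3 = (+0.7921, -0.6104)
n_4 = (+0.9985, -0.0545)
n_5 = (+0.9420, +0.3357)
n_6 = (+0.4894, +0.8721)
n_7 = (-0.6017, +0.7988)
  (0,1): δ = 151.40°  ·
  (0,2): δ = 100.83°  ·
  (0,3): δ = 20.53°  ✓
  (0,4): δ = 13.96°  ✓
  (0,5): δ = 36.70°  ·
  (0,6): δ = 77.79°  ·
  (0,7): δ = 144.08°  ·
  (1,2): δ = 129.43°  ·
  (1,3): δ = 49.14°  ·
  (1,4): δ = 14.64°  ✓
  (1,5): δ = 8.10°  ✓
  (1,6): δ = 49.19°  ·
  (1,7): δ = 115.47°  ·
  (2,3): δ = 99.71°  ·
  (2,4): δ = 65.21°  ·
  (2,5): δ = 42.47°  ·
  (2,6): δ = 1.38°  ✓
  (2,7): δ = 64.90°  ·
  (3,4): δ = 145.50°  ·
  (3,5): δ = 122.76°  ·
  (3,6): δ = 81.68°  ·
  (3,7): δ = 15.39°  ✓
  (4,5): δ = 157.26°  ·
  (4,6): δ = 116.18°  ·
  (4,7): δ = 49.89°  ·
  (5,6): δ = 138.92°  ·
  (5,7): δ = 72.63°  ·
  (6,7): δ = 113.71°  ·
antipodal pairs: 6

count = 6; pairs: (0,3), (0,4), (1,4), (1,5), (2,6), (3,7)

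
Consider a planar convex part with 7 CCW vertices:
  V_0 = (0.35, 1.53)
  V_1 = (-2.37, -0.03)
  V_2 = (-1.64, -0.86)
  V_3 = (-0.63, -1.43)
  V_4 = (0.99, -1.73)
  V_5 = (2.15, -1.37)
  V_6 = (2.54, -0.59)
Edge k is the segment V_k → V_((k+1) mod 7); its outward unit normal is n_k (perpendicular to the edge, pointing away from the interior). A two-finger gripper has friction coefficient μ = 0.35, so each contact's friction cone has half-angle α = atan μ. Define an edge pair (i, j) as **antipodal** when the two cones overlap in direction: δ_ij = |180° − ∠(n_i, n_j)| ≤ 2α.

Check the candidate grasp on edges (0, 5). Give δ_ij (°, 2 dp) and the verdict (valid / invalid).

δ = 33.60°, valid

α = atan 0.35 = 19.29°;  2α = 38.58°
edge 0: e_0 = (-2.72, -1.56);  n_0 = (-0.4975, +0.8675)
edge 5: e_5 = (+0.39, +0.78);  n_5 = (+0.8944, -0.4472)
∠(n_0, n_5) = 146.40°
δ = |180° − 146.40°| = 33.60°
33.60° ≤ 2α = 38.58°  →  valid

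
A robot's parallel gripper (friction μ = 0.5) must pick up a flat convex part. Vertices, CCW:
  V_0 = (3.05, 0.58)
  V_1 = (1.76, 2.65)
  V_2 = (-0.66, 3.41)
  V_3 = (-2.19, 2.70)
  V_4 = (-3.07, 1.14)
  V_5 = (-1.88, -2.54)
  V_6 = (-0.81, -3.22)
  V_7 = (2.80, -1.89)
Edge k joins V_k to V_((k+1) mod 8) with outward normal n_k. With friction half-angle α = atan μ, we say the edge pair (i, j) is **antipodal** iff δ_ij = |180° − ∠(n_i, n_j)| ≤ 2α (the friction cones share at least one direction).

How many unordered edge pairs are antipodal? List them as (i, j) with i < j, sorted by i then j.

count = 8; pairs: (0,4), (0,5), (1,5), (1,6), (2,6), (3,6), (3,7), (4,7)

α = atan 0.5 = 26.57°;  2α = 53.13°
n_0 = (+0.8487, +0.5289)
n_1 = (+0.2996, +0.9541)
n_2 = (-0.4209, +0.9071)
n_3 = (-0.8710, +0.4913)
n_4 = (-0.9515, -0.3077)
n_5 = (-0.5364, -0.8440)
n_6 = (+0.3457, -0.9383)
n_7 = (+0.9949, -0.1007)
  (0,1): δ = 139.37°  ·
  (0,2): δ = 97.04°  ·
  (0,3): δ = 61.36°  ·
  (0,4): δ = 14.01°  ✓
  (0,5): δ = 25.63°  ✓
  (0,6): δ = 78.29°  ·
  (0,7): δ = 142.29°  ·
  (1,2): δ = 137.67°  ·
  (1,3): δ = 101.99°  ·
  (1,4): δ = 54.65°  ·
  (1,5): δ = 15.00°  ✓
  (1,6): δ = 37.66°  ✓
  (1,7): δ = 101.66°  ·
  (2,3): δ = 144.32°  ·
  (2,4): δ = 96.97°  ·
  (2,5): δ = 57.33°  ·
  (2,6): δ = 4.67°  ✓
  (2,7): δ = 59.33°  ·
  (3,4): δ = 132.65°  ·
  (3,5): δ = 93.01°  ·
  (3,6): δ = 40.35°  ✓
  (3,7): δ = 23.65°  ✓
  (4,5): δ = 140.36°  ·
  (4,6): δ = 87.69°  ·
  (4,7): δ = 23.70°  ✓
  (5,6): δ = 127.34°  ·
  (5,7): δ = 63.34°  ·
  (6,7): δ = 116.00°  ·
antipodal pairs: 8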